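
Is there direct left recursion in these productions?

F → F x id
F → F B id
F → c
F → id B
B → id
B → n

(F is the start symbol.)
Yes, F is left-recursive

F → F x id: LEFT RECURSIVE (starts with F)
F → F B id: LEFT RECURSIVE (starts with F)
F → c: starts with c
F → id B: starts with id
B → id: starts with id
B → n: starts with n

The grammar has direct left recursion on: F.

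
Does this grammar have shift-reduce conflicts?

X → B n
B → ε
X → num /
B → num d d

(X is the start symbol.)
Augment with X' → X and build the canonical LR(0) collection (I0 = CLOSURE({[X' → . X]}), then GOTO on every symbol after a dot until no new states appear). It has 8 states:
  I0: { [B → . num d d], [B → .], [X → . B n], [X → . num /], [X' → . X] }  — shift, reduce
  I1: { [X → B . n] }  — shift
  I2: { [X' → X .] }  — accept
  I3: { [B → num . d d], [X → num . /] }  — shift
  I4: { [X → num / .] }  — reduce
  I5: { [B → num d . d] }  — shift
  I6: { [B → num d d .] }  — reduce
  I7: { [X → B n .] }  — reduce

I0 contains reduce item [B → .] and shift items [B → . num d d], [X → . num /] — shift-reduce conflict.

Answer: Yes — I0: [B → .] vs [B → . num d d]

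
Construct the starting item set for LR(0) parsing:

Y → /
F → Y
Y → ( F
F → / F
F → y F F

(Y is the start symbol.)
First, augment the grammar with Y' → Y
I₀ = CLOSURE({ [Y' → . Y] }):
  [Y' → . Y] has the dot before Y: add [Y → . /], [Y → . ( F]
No further items can be added.

I₀ = { [Y → . ( F], [Y → . /], [Y' → . Y] }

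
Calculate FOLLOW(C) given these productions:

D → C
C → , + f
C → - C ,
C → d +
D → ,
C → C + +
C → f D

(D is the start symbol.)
In D → C: C is at the end, add FOLLOW(D)
In C → - C ,: C is followed by ',', add FIRST(',') \ {ε} = { ',' }
In C → C + +: C is followed by '+' '+', add FIRST('+' '+') \ {ε} = { '+' }

The FOLLOW sets referred to above (computed the same way, to a fixed point):
  FOLLOW(D) = { $, '+', ',' }

Taking the union: FOLLOW(C) = { $, '+', ',' }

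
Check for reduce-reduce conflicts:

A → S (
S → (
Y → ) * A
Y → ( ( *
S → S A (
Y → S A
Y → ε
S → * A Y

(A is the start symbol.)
Yes — I5: [A → S ( .] vs [S → ( .]

A reduce-reduce conflict occurs when an LR(0) state has two complete items [A → α .] and [B → β .] — both call for a reduction, and with no lookahead the parser cannot choose between them.

Augment with A' → A and build the canonical LR(0) collection (I0 = CLOSURE({[A' → . A]}), then GOTO on every symbol after a dot until no new states appear). It has 18 states:
  I0: { [A → . S (], [A' → . A], [S → . (], [S → . * A Y], [S → . S A (] }  — shift
  I1: { [S → ( .] }  — reduce
  I2: { [A → . S (], [S → * . A Y], [S → . (], [S → . * A Y], [S → . S A (] }  — shift
  I3: { [A' → A .] }  — accept
  I4: { [A → . S (], [A → S . (], [S → . (], [S → . * A Y], [S → . S A (], [S → S . A (] }  — shift
  I5: { [A → S ( .], [S → ( .] }  — 2 reduces
  I6: { [S → S A . (] }  — shift
  I7: { [S → S A ( .] }  — reduce
  I8: { [S → * A . Y], [S → . (], [S → . * A Y], [S → . S A (], [Y → . ( ( *], [Y → . ) * A], [Y → . S A], [Y → .] }  — shift, reduce
  I9: { [S → ( .], [Y → ( . ( *] }  — shift, reduce
  I10: { [Y → ) . * A] }  — shift
  I11: { [A → . S (], [S → . (], [S → . * A Y], [S → . S A (], [S → S . A (], [Y → S . A] }  — shift
  I12: { [S → * A Y .] }  — reduce
  I13: { [S → S A . (], [Y → S A .] }  — shift, reduce
  I14: { [A → . S (], [S → . (], [S → . * A Y], [S → . S A (], [Y → ) * . A] }  — shift
  I15: { [Y → ) * A .] }  — reduce
  I16: { [Y → ( ( . *] }  — shift
  I17: { [Y → ( ( * .] }  — reduce

I5 contains complete items [A → S ( .], [S → ( .] — reduce-reduce conflict.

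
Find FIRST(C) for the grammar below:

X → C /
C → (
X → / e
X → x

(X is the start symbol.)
{ '(' }

From C → (:
  - '(' is a terminal: add '(' and stop

Collecting: FIRST(C) = { '(' }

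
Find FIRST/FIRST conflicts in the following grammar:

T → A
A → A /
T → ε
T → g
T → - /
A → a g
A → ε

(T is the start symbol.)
FIRST sets of the non-terminals at (or reachable through a nullable prefix from) the front of some alternative:
  FIRST(A) = { '/', 'a', ε }

Productions for T:
  T → A: FIRST = { '/', 'a', ε }
  T → ε: FIRST = { ε }
  T → g: FIRST = { 'g' }
  T → - /: FIRST = { '-' }
Productions for A:
  A → A /: FIRST = { '/', 'a' }
  A → a g: FIRST = { 'a' }
  A → ε: FIRST = { ε }

Conflict for T: T → A and T → ε
  Overlap: { ε }
Conflict for A: A → A / and A → a g
  Overlap: { 'a' }

Answer: Yes. T → A / T → ε on { ε }; A → A '/' / A → a g on { 'a' }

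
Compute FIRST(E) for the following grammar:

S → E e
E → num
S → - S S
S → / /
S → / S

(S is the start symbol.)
{ 'num' }

To compute FIRST(E), examine every production with E on the left-hand side, reading each right-hand side left to right until a non-nullable symbol is reached.

From E → num:
  - num is a terminal: add 'num' and stop

Collecting: FIRST(E) = { 'num' }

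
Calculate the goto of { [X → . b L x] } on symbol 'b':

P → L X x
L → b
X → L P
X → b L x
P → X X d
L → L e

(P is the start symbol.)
{ [L → . L e], [L → . b], [X → b . L x] }

GOTO(I, 'b') = CLOSURE({ [A → αX.β] : [A → α.Xβ] ∈ I, X = 'b' })

Items with dot before 'b', with the dot advanced:
  [X → . b L x] → [X → b . L x]
Closure of the advanced items:
  [X → b . L x] has the dot before L: add [L → . b], [L → . L e]

GOTO = { [L → . L e], [L → . b], [X → b . L x] }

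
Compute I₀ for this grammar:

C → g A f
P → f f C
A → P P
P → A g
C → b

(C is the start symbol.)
First, augment the grammar with C' → C
I₀ = CLOSURE({ [C' → . C] }):
  [C' → . C] has the dot before C: add [C → . g A f], [C → . b]
No further items can be added.

I₀ = { [C → . b], [C → . g A f], [C' → . C] }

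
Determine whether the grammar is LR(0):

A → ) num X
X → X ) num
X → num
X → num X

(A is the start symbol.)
No. Shift-reduce conflict between [A → ) num X .] and [X → X . ) num]

A grammar is LR(0) if no state in the canonical LR(0) collection has:
  - both a shift item (dot before a terminal) and a complete item (shift-reduce conflict), or
  - two or more complete items (reduce-reduce conflict; the accept item [A' → A .] counts as a complete item here).

Augment with A' → A and build the canonical LR(0) collection (I0 = CLOSURE({[A' → . A]}), then GOTO on every symbol after a dot until no new states appear). It has 9 states:
  I0: { [A → . ) num X], [A' → . A] }  — shift
  I1: { [A → ) . num X] }  — shift
  I2: { [A' → A .] }  — accept
  I3: { [A → ) num . X], [X → . X ) num], [X → . num X], [X → . num] }  — shift
  I4: { [A → ) num X .], [X → X . ) num] }  — shift, reduce
  I5: { [X → . X ) num], [X → . num X], [X → . num], [X → num . X], [X → num .] }  — shift, reduce
  I6: { [X → X . ) num], [X → num X .] }  — shift, reduce
  I7: { [X → X ) . num] }  — shift
  I8: { [X → X ) num .] }  — reduce

Conflict in state I4:
  Shift-reduce conflict between [A → ) num X .] and [X → X . ) num]
So the grammar is NOT LR(0).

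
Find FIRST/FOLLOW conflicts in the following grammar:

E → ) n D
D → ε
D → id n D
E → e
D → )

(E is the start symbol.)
Nullable non-terminals: D.

D: nullable alternative(s) D → ε; FOLLOW(D) = { $ }
  D → ε: FIRST \ {ε} = { } — this is the only nullable alternative, skip
  D → id n D: FIRST \ {ε} = { 'id' } — disjoint from FOLLOW(D)
  D → ): FIRST \ {ε} = { ')' } — disjoint from FOLLOW(D)

E has no nullable alternative, so no FIRST/FOLLOW check is needed there.

No FIRST/FOLLOW conflicts found.

Answer: No FIRST/FOLLOW conflicts.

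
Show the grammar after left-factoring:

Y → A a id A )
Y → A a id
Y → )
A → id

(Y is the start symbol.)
Left-factoring transforms A → αβ₁ | αβ₂ into A → αA' and A' → β₁ | β₂
(α is the longest common prefix among the alternatives). Repeat until
no nonterminal has two alternatives with a common prefix.

Round 1: Y has alternatives sharing prefix 'A a id'. Introduce Y': Y → A a id Y'
  Add: Y' → A )
  Add: Y' → ε

No remaining common prefixes — done.

Resulting grammar:
Y → A a id Y'
Y' → A )
Y' → ε
Y → )
A → id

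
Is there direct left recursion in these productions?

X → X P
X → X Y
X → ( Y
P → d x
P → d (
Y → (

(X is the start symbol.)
Direct left recursion occurs when N → N α for some non-terminal N (the right-hand side begins with the left-hand side itself).

X → X P: LEFT RECURSIVE (starts with X)
X → X Y: LEFT RECURSIVE (starts with X)
X → ( Y: starts with '('
P → d x: starts with d
P → d (: starts with d
Y → (: starts with '('

The grammar has direct left recursion on: X.

Answer: Yes, X is left-recursive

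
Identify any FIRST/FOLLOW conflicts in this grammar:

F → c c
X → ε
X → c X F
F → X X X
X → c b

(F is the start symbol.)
Yes. F → c c with FOLLOW(F) on { 'c' }; X → c X F with FOLLOW(X) on { 'c' }; X → c b with FOLLOW(X) on { 'c' }

Nullable non-terminals: F, X.
FIRST sets used below: FIRST(X) = { 'c', ε }

F: nullable alternative(s) F → X X X; FOLLOW(F) = { $, 'c' }
  F → c c: FIRST \ {ε} = { 'c' } — overlaps FOLLOW(F) on { 'c' }: CONFLICT
  F → X X X: FIRST \ {ε} = { 'c' } — this is the only nullable alternative, skip

X: nullable alternative(s) X → ε; FOLLOW(X) = { $, 'c' }
  X → ε: FIRST \ {ε} = { } — this is the only nullable alternative, skip
  X → c X F: FIRST \ {ε} = { 'c' } — overlaps FOLLOW(X) on { 'c' }: CONFLICT
  X → c b: FIRST \ {ε} = { 'c' } — overlaps FOLLOW(X) on { 'c' }: CONFLICT

So the grammar has 3 FIRST/FOLLOW conflicts (marked CONFLICT above).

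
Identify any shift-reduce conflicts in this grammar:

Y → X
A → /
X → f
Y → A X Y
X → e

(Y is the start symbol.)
Augment with Y' → Y and build the canonical LR(0) collection (I0 = CLOSURE({[Y' → . Y]}), then GOTO on every symbol after a dot until no new states appear). It has 9 states:
  I0: { [A → . /], [X → . e], [X → . f], [Y → . A X Y], [Y → . X], [Y' → . Y] }  — shift
  I1: { [A → / .] }  — reduce
  I2: { [X → . e], [X → . f], [Y → A . X Y] }  — shift
  I3: { [Y → X .] }  — reduce
  I4: { [Y' → Y .] }  — accept
  I5: { [X → e .] }  — reduce
  I6: { [X → f .] }  — reduce
  I7: { [A → . /], [X → . e], [X → . f], [Y → . A X Y], [Y → . X], [Y → A X . Y] }  — shift
  I8: { [Y → A X Y .] }  — reduce

No state contains both a complete item and a shift item.

Answer: No shift-reduce conflicts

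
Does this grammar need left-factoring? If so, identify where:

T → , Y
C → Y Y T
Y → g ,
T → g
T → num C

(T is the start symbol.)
Left-factoring is needed when two productions for the same non-terminal
share a common prefix on the right-hand side.

Productions for T:
  T → , Y
  T → g
  T → num C

No common prefixes found.

Answer: No, left-factoring is not needed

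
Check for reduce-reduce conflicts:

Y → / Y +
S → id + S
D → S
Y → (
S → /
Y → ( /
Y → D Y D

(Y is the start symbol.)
No reduce-reduce conflicts

A reduce-reduce conflict occurs when an LR(0) state has two complete items [A → α .] and [B → β .] — both call for a reduction, and with no lookahead the parser cannot choose between them.

Augment with Y' → Y and build the canonical LR(0) collection (I0 = CLOSURE({[Y' → . Y]}), then GOTO on every symbol after a dot until no new states appear). It has 15 states:
  I0: { [D → . S], [S → . /], [S → . id + S], [Y → . ( /], [Y → . (], [Y → . / Y +], [Y → . D Y D], [Y' → . Y] }  — shift
  I1: { [Y → ( . /], [Y → ( .] }  — shift, reduce
  I2: { [D → . S], [S → . /], [S → . id + S], [S → / .], [Y → . ( /], [Y → . (], [Y → . / Y +], [Y → . D Y D], [Y → / . Y +] }  — shift, reduce
  I3: { [D → . S], [S → . /], [S → . id + S], [Y → . ( /], [Y → . (], [Y → . / Y +], [Y → . D Y D], [Y → D . Y D] }  — shift
  I4: { [D → S .] }  — reduce
  I5: { [Y' → Y .] }  — accept
  I6: { [S → id . + S] }  — shift
  I7: { [S → . /], [S → . id + S], [S → id + . S] }  — shift
  I8: { [S → / .] }  — reduce
  I9: { [S → id + S .] }  — reduce
  I10: { [D → . S], [S → . /], [S → . id + S], [Y → D Y . D] }  — shift
  I11: { [Y → D Y D .] }  — reduce
  I12: { [Y → / Y . +] }  — shift
  I13: { [Y → / Y + .] }  — reduce
  I14: { [Y → ( / .] }  — reduce

No state contains more than one complete item.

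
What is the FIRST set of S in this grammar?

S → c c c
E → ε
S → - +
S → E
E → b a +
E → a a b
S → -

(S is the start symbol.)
{ '-', 'a', 'b', 'c', ε }

To compute FIRST(S), examine every production with S on the left-hand side, reading each right-hand side left to right until a non-nullable symbol is reached.

FIRST sets of the other non-terminals involved (by the same procedure, iterated to a fixed point):
  FIRST(E) = { 'a', 'b', ε }

From S → c c c:
  - c is a terminal: add 'c' and stop
From S → - +:
  - '-' is a terminal: add '-' and stop
From S → E:
  - E is a non-terminal: add FIRST(E) \ {ε} = { 'a', 'b' }
    E is nullable and nothing follows, so the whole right-hand side can vanish: ε ∈ FIRST(S)
From S → -:
  - '-' is a terminal: add '-' and stop

Collecting: FIRST(S) = { '-', 'a', 'b', 'c', ε }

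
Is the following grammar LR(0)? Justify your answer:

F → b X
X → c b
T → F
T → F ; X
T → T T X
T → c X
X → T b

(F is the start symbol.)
No. Shift-reduce conflict between [T → F .] and [T → F . ; X]

Augment with F' → F and build the canonical LR(0) collection (I0 = CLOSURE({[F' → . F]}), then GOTO on every symbol after a dot until no new states appear). It has 16 states:
  I0: { [F → . b X], [F' → . F] }  — shift
  I1: { [F' → F .] }  — accept
  I2: { [F → . b X], [F → b . X], [T → . F ; X], [T → . F], [T → . T T X], [T → . c X], [X → . T b], [X → . c b] }  — shift
  I3: { [T → F . ; X], [T → F .] }  — shift, reduce
  I4: { [F → . b X], [T → . F ; X], [T → . F], [T → . T T X], [T → . c X], [T → T . T X], [X → T . b] }  — shift
  I5: { [F → b X .] }  — reduce
  I6: { [F → . b X], [T → . F ; X], [T → . F], [T → . T T X], [T → . c X], [T → c . X], [X → . T b], [X → . c b], [X → c . b] }  — shift
  I7: { [T → c X .] }  — reduce
  I8: { [F → . b X], [F → b . X], [T → . F ; X], [T → . F], [T → . T T X], [T → . c X], [X → . T b], [X → . c b], [X → c b .] }  — shift, reduce
  I9: { [F → . b X], [T → . F ; X], [T → . F], [T → . T T X], [T → . c X], [T → T . T X], [T → T T . X], [X → . T b], [X → . c b] }  — shift
  I10: { [F → . b X], [F → b . X], [T → . F ; X], [T → . F], [T → . T T X], [T → . c X], [X → . T b], [X → . c b], [X → T b .] }  — shift, reduce
  I11: { [F → . b X], [T → . F ; X], [T → . F], [T → . T T X], [T → . c X], [T → c . X], [X → . T b], [X → . c b] }  — shift
  I12: { [F → . b X], [T → . F ; X], [T → . F], [T → . T T X], [T → . c X], [T → T . T X], [T → T T . X], [X → . T b], [X → . c b], [X → T . b] }  — shift
  I13: { [T → T T X .] }  — reduce
  I14: { [F → . b X], [T → . F ; X], [T → . F], [T → . T T X], [T → . c X], [T → F ; . X], [X → . T b], [X → . c b] }  — shift
  I15: { [T → F ; X .] }  — reduce

Conflict in state I3:
  Shift-reduce conflict between [T → F .] and [T → F . ; X]
So the grammar is NOT LR(0).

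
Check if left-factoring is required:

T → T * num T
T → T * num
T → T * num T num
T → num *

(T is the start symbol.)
Yes, T has productions with common prefix 'T * num'

Left-factoring is needed when two productions for the same non-terminal
share a common prefix on the right-hand side.

Productions for T:
  T → T * num T
  T → T * num
  T → T * num T num
  T → num *

Found common prefix 'T * num' in productions for T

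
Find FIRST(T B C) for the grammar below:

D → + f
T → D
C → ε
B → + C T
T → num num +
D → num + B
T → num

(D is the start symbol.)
{ '+', 'num' }

FIRST sets of the non-terminals involved (from the grammar, by fixed-point iteration):
  FIRST(T) = { '+', 'num' }

To compute FIRST(T B C), process the symbols left to right:
Symbol T is a non-terminal. Add FIRST(T) \ {ε} = { '+', 'num' }
T is not nullable (ε ∉ FIRST(T)), so stop here.
FIRST(T B C) = { '+', 'num' }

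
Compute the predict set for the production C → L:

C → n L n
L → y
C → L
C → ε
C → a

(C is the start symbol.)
{ 'y' }

PREDICT(C → L) = (FIRST(RHS) \ {ε}) ∪ (FOLLOW(C) if ε ∈ FIRST(RHS), i.e. RHS ⇒* ε)
FIRST(L) = { 'y' }
FIRST(L) = { 'y' }
ε ∉ FIRST(L), so FOLLOW(C) is not added.
PREDICT(C → L) = { 'y' }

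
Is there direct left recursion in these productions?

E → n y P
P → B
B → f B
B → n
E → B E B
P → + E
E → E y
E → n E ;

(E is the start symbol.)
Yes, E is left-recursive

Direct left recursion occurs when N → N α for some non-terminal N (the right-hand side begins with the left-hand side itself).

E → n y P: starts with n
P → B: starts with B
B → f B: starts with f
B → n: starts with n
E → B E B: starts with B
P → + E: starts with '+'
E → E y: LEFT RECURSIVE (starts with E)
E → n E ;: starts with n

The grammar has direct left recursion on: E.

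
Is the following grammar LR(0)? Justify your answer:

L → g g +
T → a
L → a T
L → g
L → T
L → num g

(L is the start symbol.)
A grammar is LR(0) if no state in the canonical LR(0) collection has:
  - both a shift item (dot before a terminal) and a complete item (shift-reduce conflict), or
  - two or more complete items (reduce-reduce conflict; the accept item [L' → L .] counts as a complete item here).

Augment with L' → L and build the canonical LR(0) collection (I0 = CLOSURE({[L' → . L]}), then GOTO on every symbol after a dot until no new states appear). It has 11 states:
  I0: { [L → . T], [L → . a T], [L → . g g +], [L → . g], [L → . num g], [L' → . L], [T → . a] }  — shift
  I1: { [L' → L .] }  — accept
  I2: { [L → T .] }  — reduce
  I3: { [L → a . T], [T → . a], [T → a .] }  — shift, reduce
  I4: { [L → g . g +], [L → g .] }  — shift, reduce
  I5: { [L → num . g] }  — shift
  I6: { [L → num g .] }  — reduce
  I7: { [L → g g . +] }  — shift
  I8: { [L → g g + .] }  — reduce
  I9: { [L → a T .] }  — reduce
  I10: { [T → a .] }  — reduce

Conflict in state I3:
  Shift-reduce conflict between [T → a .] and [T → . a]
So the grammar is NOT LR(0).

Answer: No. Shift-reduce conflict between [T → a .] and [T → . a]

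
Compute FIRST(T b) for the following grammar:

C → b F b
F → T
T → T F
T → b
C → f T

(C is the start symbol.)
{ 'b' }

FIRST sets of the non-terminals involved (from the grammar, by fixed-point iteration):
  FIRST(T) = { 'b' }

To compute FIRST(T b), process the symbols left to right:
Symbol T is a non-terminal. Add FIRST(T) \ {ε} = { 'b' }
T is not nullable (ε ∉ FIRST(T)), so stop here.
FIRST(T b) = { 'b' }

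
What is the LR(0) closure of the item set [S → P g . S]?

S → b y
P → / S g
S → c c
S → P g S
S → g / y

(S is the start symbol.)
To compute CLOSURE, for each item [A → α.Bβ] where B is a non-terminal, add [B → .γ] for all productions B → γ; repeat for the newly added items until nothing changes.

Start with: [S → P g . S]
  [S → P g . S] has the dot before S: add [S → . b y], [S → . c c], [S → . P g S], [S → . g / y]
  [S → . P g S] has the dot before P: add [P → . / S g]
No further items can be added.

CLOSURE = { [P → . / S g], [S → . P g S], [S → . b y], [S → . c c], [S → . g / y], [S → P g . S] }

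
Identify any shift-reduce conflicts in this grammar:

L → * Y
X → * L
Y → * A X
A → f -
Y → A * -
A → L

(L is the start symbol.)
No shift-reduce conflicts

Augment with L' → L and build the canonical LR(0) collection (I0 = CLOSURE({[L' → . L]}), then GOTO on every symbol after a dot until no new states appear). It has 15 states:
  I0: { [L → . * Y], [L' → . L] }  — shift
  I1: { [A → . L], [A → . f -], [L → * . Y], [L → . * Y], [Y → . * A X], [Y → . A * -] }  — shift
  I2: { [L' → L .] }  — accept
  I3: { [A → . L], [A → . f -], [L → * . Y], [L → . * Y], [Y → * . A X], [Y → . * A X], [Y → . A * -] }  — shift
  I4: { [Y → A . * -] }  — shift
  I5: { [A → L .] }  — reduce
  I6: { [L → * Y .] }  — reduce
  I7: { [A → f . -] }  — shift
  I8: { [A → f - .] }  — reduce
  I9: { [Y → A * . -] }  — shift
  I10: { [Y → A * - .] }  — reduce
  I11: { [X → . * L], [Y → * A . X], [Y → A . * -] }  — shift
  I12: { [L → . * Y], [X → * . L], [Y → A * . -] }  — shift
  I13: { [Y → * A X .] }  — reduce
  I14: { [X → * L .] }  — reduce

No state contains both a complete item and a shift item.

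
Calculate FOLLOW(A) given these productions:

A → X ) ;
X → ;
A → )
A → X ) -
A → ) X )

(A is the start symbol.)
A is the start symbol, so $ ∈ FOLLOW(A).
A does not occur on any right-hand side.

Taking the union: FOLLOW(A) = { $ }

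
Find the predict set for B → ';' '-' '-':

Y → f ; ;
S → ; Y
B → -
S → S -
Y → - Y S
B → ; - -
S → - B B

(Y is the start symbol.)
{ ';' }

PREDICT(B → ';' '-' '-') = (FIRST(RHS) \ {ε}) ∪ (FOLLOW(B) if ε ∈ FIRST(RHS), i.e. RHS ⇒* ε)
FIRST(';' '-' '-') = { ';' }
ε ∉ FIRST(';' '-' '-'), so FOLLOW(B) is not added.
PREDICT(B → ';' '-' '-') = { ';' }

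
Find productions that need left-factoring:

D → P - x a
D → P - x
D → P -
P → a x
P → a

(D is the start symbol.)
Yes, D has productions with common prefix 'P -'; P has productions with common prefix 'a'

Left-factoring is needed when two productions for the same non-terminal
share a common prefix on the right-hand side.

Productions for D:
  D → P - x a
  D → P - x
  D → P -
Productions for P:
  P → a x
  P → a

Found common prefix 'P -' in productions for D
Found common prefix 'a' in productions for P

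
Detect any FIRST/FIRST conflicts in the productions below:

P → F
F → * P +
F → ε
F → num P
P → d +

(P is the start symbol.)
FIRST sets of the non-terminals at (or reachable through a nullable prefix from) the front of some alternative:
  FIRST(F) = { '*', 'num', ε }

Productions for P:
  P → F: FIRST = { '*', 'num', ε }
  P → d +: FIRST = { 'd' }
Productions for F:
  F → * P +: FIRST = { '*' }
  F → ε: FIRST = { ε }
  F → num P: FIRST = { 'num' }

All alternatives of each non-terminal have pairwise disjoint FIRST sets.

Answer: No FIRST/FIRST conflicts.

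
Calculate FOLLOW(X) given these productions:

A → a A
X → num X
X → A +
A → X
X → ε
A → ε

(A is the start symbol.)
To compute FOLLOW(X), find every occurrence of X on a right-hand side N → α X β: add FIRST(β) \ {ε}, and if β is empty or nullable also add FOLLOW(N). Iterate to a fixed point.

In X → num X: X is at the end; this adds FOLLOW(X) to itself — nothing new
In A → X: X is at the end, add FOLLOW(A)

The FOLLOW sets referred to above (computed the same way, to a fixed point):
  FOLLOW(A) = { $, '+' }

Taking the union: FOLLOW(X) = { $, '+' }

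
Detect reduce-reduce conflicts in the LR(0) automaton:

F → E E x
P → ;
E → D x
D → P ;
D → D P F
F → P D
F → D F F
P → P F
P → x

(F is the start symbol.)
Yes — I7: [D → P ; .] vs [P → ; .]; I12: [E → D x .] vs [P → x .]; I13: [D → D P F .] vs [P → P F .]

A reduce-reduce conflict occurs when an LR(0) state has two complete items [A → α .] and [B → β .] — both call for a reduction, and with no lookahead the parser cannot choose between them.

Augment with F' → F and build the canonical LR(0) collection (I0 = CLOSURE({[F' → . F]}), then GOTO on every symbol after a dot until no new states appear). It has 20 states:
  I0: { [D → . D P F], [D → . P ;], [E → . D x], [F → . D F F], [F → . E E x], [F → . P D], [F' → . F], [P → . ;], [P → . P F], [P → . x] }  — shift
  I1: { [P → ; .] }  — reduce
  I2: { [D → . D P F], [D → . P ;], [D → D . P F], [E → . D x], [E → D . x], [F → . D F F], [F → . E E x], [F → . P D], [F → D . F F], [P → . ;], [P → . P F], [P → . x] }  — shift
  I3: { [D → . D P F], [D → . P ;], [E → . D x], [F → E . E x], [P → . ;], [P → . P F], [P → . x] }  — shift
  I4: { [F' → F .] }  — accept
  I5: { [D → . D P F], [D → . P ;], [D → P . ;], [E → . D x], [F → . D F F], [F → . E E x], [F → . P D], [F → P . D], [P → . ;], [P → . P F], [P → . x], [P → P . F] }  — shift
  I6: { [P → x .] }  — reduce
  I7: { [D → P ; .], [P → ; .] }  — 2 reduces
  I8: { [D → . D P F], [D → . P ;], [D → D . P F], [E → . D x], [E → D . x], [F → . D F F], [F → . E E x], [F → . P D], [F → D . F F], [F → P D .], [P → . ;], [P → . P F], [P → . x] }  — shift, reduce
  I9: { [P → P F .] }  — reduce
  I10: { [D → . D P F], [D → . P ;], [E → . D x], [F → . D F F], [F → . E E x], [F → . P D], [F → D F . F], [P → . ;], [P → . P F], [P → . x] }  — shift
  I11: { [D → . D P F], [D → . P ;], [D → D P . F], [D → P . ;], [E → . D x], [F → . D F F], [F → . E E x], [F → . P D], [F → P . D], [P → . ;], [P → . P F], [P → . x], [P → P . F] }  — shift
  I12: { [E → D x .], [P → x .] }  — 2 reduces
  I13: { [D → D P F .], [P → P F .] }  — 2 reduces
  I14: { [F → D F F .] }  — reduce
  I15: { [D → D . P F], [E → D . x], [P → . ;], [P → . P F], [P → . x] }  — shift
  I16: { [F → E E . x] }  — shift
  I17: { [D → . D P F], [D → . P ;], [D → P . ;], [E → . D x], [F → . D F F], [F → . E E x], [F → . P D], [P → . ;], [P → . P F], [P → . x], [P → P . F] }  — shift
  I18: { [F → E E x .] }  — reduce
  I19: { [D → . D P F], [D → . P ;], [D → D P . F], [E → . D x], [F → . D F F], [F → . E E x], [F → . P D], [P → . ;], [P → . P F], [P → . x], [P → P . F] }  — shift

I7 contains complete items [D → P ; .], [P → ; .] — reduce-reduce conflict.
I12 contains complete items [E → D x .], [P → x .] — reduce-reduce conflict.
I13 contains complete items [D → D P F .], [P → P F .] — reduce-reduce conflict.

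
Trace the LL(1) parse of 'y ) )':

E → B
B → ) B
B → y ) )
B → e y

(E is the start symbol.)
LL(1) parsing maintains a stack (initially the start symbol over $) and the input. At each step: if the stack top is a terminal, match it against the current input token; if it is a non-terminal N, replace it with the RHS of M[N, lookahead] (the unique production whose predict set contains the lookahead).

Stack is shown with the top on the left.

Stack    Input    Action
------------------------
E $      y ) ) $  output E → B
B $      y ) ) $  output B → y ) )
y ) ) $  y ) ) $  match 'y'
) ) $    ) ) $    match ')'
) $      ) $      match ')'
$        $        accept

The string is accepted.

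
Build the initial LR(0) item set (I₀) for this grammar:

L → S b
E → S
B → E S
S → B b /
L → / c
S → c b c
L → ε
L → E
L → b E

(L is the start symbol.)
First, augment the grammar with L' → L
I₀ = CLOSURE({ [L' → . L] }):
  [L' → . L] has the dot before L: add [L → . S b], [L → . / c], [L → .], [L → . E], [L → . b E]
  [L → . S b] has the dot before S: add [S → . B b /], [S → . c b c]
  [L → . E] has the dot before E: add [E → . S]
  [S → . B b /] has the dot before B: add [B → . E S]
No further items can be added.

I₀ = { [B → . E S], [E → . S], [L → . / c], [L → . E], [L → . S b], [L → . b E], [L → .], [L' → . L], [S → . B b /], [S → . c b c] }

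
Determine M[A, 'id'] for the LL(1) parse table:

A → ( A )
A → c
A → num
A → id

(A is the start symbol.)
A → id

To find M[A, 'id'], we find productions for A where 'id' is in the predict set (PREDICT(N → α) = (FIRST(α) \ {ε}) ∪ (FOLLOW(N) if α ⇒* ε)).

A → ( A ): PREDICT = { '(' }
A → c: PREDICT = { 'c' }
A → num: PREDICT = { 'num' }
A → id: PREDICT = { 'id' }
  'id' is in predict set, so this production goes in M[A, 'id']

M[A, 'id'] = A → id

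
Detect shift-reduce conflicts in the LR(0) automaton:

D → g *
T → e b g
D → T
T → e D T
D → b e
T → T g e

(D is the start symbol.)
Yes — I2: [D → T .] vs [T → T . g e]; I11: [T → e D T .] vs [T → T . g e]

Augment with D' → D and build the canonical LR(0) collection (I0 = CLOSURE({[D' → . D]}), then GOTO on every symbol after a dot until no new states appear). It has 14 states:
  I0: { [D → . T], [D → . b e], [D → . g *], [D' → . D], [T → . T g e], [T → . e D T], [T → . e b g] }  — shift
  I1: { [D' → D .] }  — accept
  I2: { [D → T .], [T → T . g e] }  — shift, reduce
  I3: { [D → b . e] }  — shift
  I4: { [D → . T], [D → . b e], [D → . g *], [T → . T g e], [T → . e D T], [T → . e b g], [T → e . D T], [T → e . b g] }  — shift
  I5: { [D → g . *] }  — shift
  I6: { [D → g * .] }  — reduce
  I7: { [T → . T g e], [T → . e D T], [T → . e b g], [T → e D . T] }  — shift
  I8: { [D → b . e], [T → e b . g] }  — shift
  I9: { [D → b e .] }  — reduce
  I10: { [T → e b g .] }  — reduce
  I11: { [T → T . g e], [T → e D T .] }  — shift, reduce
  I12: { [T → T g . e] }  — shift
  I13: { [T → T g e .] }  — reduce

I2 contains reduce item [D → T .] and shift item [T → T . g e] — shift-reduce conflict.
I11 contains reduce item [T → e D T .] and shift item [T → T . g e] — shift-reduce conflict.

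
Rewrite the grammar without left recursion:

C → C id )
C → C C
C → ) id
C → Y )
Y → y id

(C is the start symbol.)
C → ) id C'
C → Y ) C'
C' → id ) C'
C' → C C'
C' → ε
Y → y id

C is directly left-recursive. The standard transformation for
  A → A α₁ | ... | A α_m | β₁ | ... | β_n
is
  A  → β₁ A' | ... | β_n A'
  A' → α₁ A' | ... | α_m A' | ε

C → ) id becomes C → ) id C'
C → Y ) becomes C → Y ) C'
C → C id ) becomes C' → id ) C'
C → C C becomes C' → C C'
Add C' → ε

Productions for other non-terminals are unchanged:
  Y → y id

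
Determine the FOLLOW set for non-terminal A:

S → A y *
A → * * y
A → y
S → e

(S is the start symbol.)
To compute FOLLOW(A), find every occurrence of A on a right-hand side N → α A β: add FIRST(β) \ {ε}, and if β is empty or nullable also add FOLLOW(N). Iterate to a fixed point.

In S → A y *: A is followed by y '*', add FIRST(y '*') \ {ε} = { 'y' }

Taking the union: FOLLOW(A) = { 'y' }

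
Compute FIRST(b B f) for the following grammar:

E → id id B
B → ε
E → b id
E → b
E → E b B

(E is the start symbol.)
{ 'b' }

To compute FIRST(b B f), process the symbols left to right:
Symbol b is a terminal. Add 'b' and stop.
FIRST(b B f) = { 'b' }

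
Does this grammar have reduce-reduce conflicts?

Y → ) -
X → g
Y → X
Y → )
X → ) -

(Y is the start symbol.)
Yes — I5: [X → ) - .] vs [Y → ) - .]

Augment with Y' → Y and build the canonical LR(0) collection (I0 = CLOSURE({[Y' → . Y]}), then GOTO on every symbol after a dot until no new states appear). It has 6 states:
  I0: { [X → . ) -], [X → . g], [Y → . ) -], [Y → . )], [Y → . X], [Y' → . Y] }  — shift
  I1: { [X → ) . -], [Y → ) . -], [Y → ) .] }  — shift, reduce
  I2: { [Y → X .] }  — reduce
  I3: { [Y' → Y .] }  — accept
  I4: { [X → g .] }  — reduce
  I5: { [X → ) - .], [Y → ) - .] }  — 2 reduces

I5 contains complete items [X → ) - .], [Y → ) - .] — reduce-reduce conflict.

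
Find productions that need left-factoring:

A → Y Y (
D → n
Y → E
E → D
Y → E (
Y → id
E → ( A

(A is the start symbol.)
Left-factoring is needed when two productions for the same non-terminal
share a common prefix on the right-hand side.

Productions for Y:
  Y → E
  Y → E (
  Y → id
Productions for E:
  E → D
  E → ( A

Found common prefix 'E' in productions for Y

Answer: Yes, Y has productions with common prefix 'E'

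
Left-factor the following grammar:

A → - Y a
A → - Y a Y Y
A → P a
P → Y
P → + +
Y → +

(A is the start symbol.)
Left-factoring transforms A → αβ₁ | αβ₂ into A → αA' and A' → β₁ | β₂
(α is the longest common prefix among the alternatives). Repeat until
no nonterminal has two alternatives with a common prefix.

Round 1: A has alternatives sharing prefix '- Y a'. Introduce A': A → - Y a A'
  Add: A' → ε
  Add: A' → Y Y

No remaining common prefixes — done.

Resulting grammar:
A → - Y a A'
A' → ε
A' → Y Y
A → P a
P → Y
P → + +
Y → +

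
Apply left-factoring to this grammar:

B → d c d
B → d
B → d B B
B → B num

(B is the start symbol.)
B → d B'
B' → c d
B' → ε
B' → B B
B → B num

Left-factoring transforms A → αβ₁ | αβ₂ into A → αA' and A' → β₁ | β₂
(α is the longest common prefix among the alternatives). Repeat until
no nonterminal has two alternatives with a common prefix.

Round 1: B has alternatives sharing prefix 'd'. Introduce B': B → d B'
  Add: B' → c d
  Add: B' → ε
  Add: B' → B B

No remaining common prefixes — done.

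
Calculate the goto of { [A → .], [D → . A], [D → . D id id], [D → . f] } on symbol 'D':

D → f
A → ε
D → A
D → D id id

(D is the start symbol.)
GOTO(I, 'D') = CLOSURE({ [A → αX.β] : [A → α.Xβ] ∈ I, X = 'D' })

Items with dot before 'D', with the dot advanced:
  [D → . D id id] → [D → D . id id]
Closure adds nothing (no advanced item has the dot before a non-terminal).

GOTO = { [D → D . id id] }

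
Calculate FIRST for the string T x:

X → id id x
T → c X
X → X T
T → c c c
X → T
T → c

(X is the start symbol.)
{ 'c' }

FIRST sets of the non-terminals involved (from the grammar, by fixed-point iteration):
  FIRST(T) = { 'c' }

To compute FIRST(T x), process the symbols left to right:
Symbol T is a non-terminal. Add FIRST(T) \ {ε} = { 'c' }
T is not nullable (ε ∉ FIRST(T)), so stop here.
FIRST(T x) = { 'c' }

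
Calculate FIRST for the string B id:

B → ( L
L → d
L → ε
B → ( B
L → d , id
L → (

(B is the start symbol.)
FIRST sets of the non-terminals involved (from the grammar, by fixed-point iteration):
  FIRST(B) = { '(' }

To compute FIRST(B id), process the symbols left to right:
Symbol B is a non-terminal. Add FIRST(B) \ {ε} = { '(' }
B is not nullable (ε ∉ FIRST(B)), so stop here.
FIRST(B id) = { '(' }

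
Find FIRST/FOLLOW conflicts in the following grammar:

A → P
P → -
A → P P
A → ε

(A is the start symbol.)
No FIRST/FOLLOW conflicts.

A FIRST/FOLLOW conflict occurs when a non-terminal N has a nullable alternative N → β (β ⇒* ε) and another alternative N → α with FIRST(α) ∩ FOLLOW(N) ≠ ∅: on such a lookahead the parser cannot decide between expanding α and letting N vanish via β.

Nullable non-terminals: A.
FIRST sets used below: FIRST(P) = { '-' }

A: nullable alternative(s) A → ε; FOLLOW(A) = { $ }
  A → P: FIRST \ {ε} = { '-' } — disjoint from FOLLOW(A)
  A → P P: FIRST \ {ε} = { '-' } — disjoint from FOLLOW(A)
  A → ε: FIRST \ {ε} = { } — this is the only nullable alternative, skip

P has no nullable alternative, so no FIRST/FOLLOW check is needed there.

No FIRST/FOLLOW conflicts found.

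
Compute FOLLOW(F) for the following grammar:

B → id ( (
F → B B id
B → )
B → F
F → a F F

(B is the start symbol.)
To compute FOLLOW(F), find every occurrence of F on a right-hand side N → α F β: add FIRST(β) \ {ε}, and if β is empty or nullable also add FOLLOW(N). Iterate to a fixed point.

In B → F: F is at the end, add FOLLOW(B)
In F → a F F: F is followed by F, add FIRST(F) \ {ε} = { ')', 'a', 'id' }
In F → a F F: F is at the end; this adds FOLLOW(F) to itself — nothing new

The FOLLOW sets referred to above (computed the same way, to a fixed point):
  FOLLOW(B) = { $, ')', 'a', 'id' }

Taking the union: FOLLOW(F) = { $, ')', 'a', 'id' }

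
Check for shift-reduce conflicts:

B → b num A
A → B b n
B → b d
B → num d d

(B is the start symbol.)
A shift-reduce conflict occurs when an LR(0) state has both:
  - a complete (reduce) item [A → α .] (dot at the end), and
  - a shift item [B → β . c γ] (dot before a terminal).

Augment with B' → B and build the canonical LR(0) collection (I0 = CLOSURE({[B' → . B]}), then GOTO on every symbol after a dot until no new states appear). It has 12 states:
  I0: { [B → . b d], [B → . b num A], [B → . num d d], [B' → . B] }  — shift
  I1: { [B' → B .] }  — accept
  I2: { [B → b . d], [B → b . num A] }  — shift
  I3: { [B → num . d d] }  — shift
  I4: { [B → num d . d] }  — shift
  I5: { [B → num d d .] }  — reduce
  I6: { [B → b d .] }  — reduce
  I7: { [A → . B b n], [B → . b d], [B → . b num A], [B → . num d d], [B → b num . A] }  — shift
  I8: { [B → b num A .] }  — reduce
  I9: { [A → B . b n] }  — shift
  I10: { [A → B b . n] }  — shift
  I11: { [A → B b n .] }  — reduce

No state contains both a complete item and a shift item.

Answer: No shift-reduce conflicts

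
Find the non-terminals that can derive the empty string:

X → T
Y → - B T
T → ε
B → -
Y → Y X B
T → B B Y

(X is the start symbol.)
{ 'T', 'X' }

A non-terminal is nullable if it can derive ε (the empty string): either it has an ε-production, or it has a production whose right-hand side consists entirely of nullable non-terminals.

ε-productions: T → ε
So T is immediately nullable.
X → T: every symbol on the right is nullable, so X is nullable too.
No further non-terminal can be added: every production for the remaining non-terminals contains a terminal or a non-nullable non-terminal.
Nullable = { 'T', 'X' }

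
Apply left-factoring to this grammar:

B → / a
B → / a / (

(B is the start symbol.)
Left-factoring transforms A → αβ₁ | αβ₂ into A → αA' and A' → β₁ | β₂
(α is the longest common prefix among the alternatives). Repeat until
no nonterminal has two alternatives with a common prefix.

Round 1: B has alternatives sharing prefix '/ a'. Introduce B': B → / a B'
  Add: B' → ε
  Add: B' → / (

No remaining common prefixes — done.

Resulting grammar:
B → / a B'
B' → ε
B' → / (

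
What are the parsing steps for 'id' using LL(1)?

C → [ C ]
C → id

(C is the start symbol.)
Stack is shown with the top on the left.

Stack  Input  Action
--------------------
C $    id $   output C → id
id $   id $   match 'id'
$      $      accept

The string is accepted.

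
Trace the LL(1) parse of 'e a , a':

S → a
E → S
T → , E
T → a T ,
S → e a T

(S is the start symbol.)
Stack is shown with the top on the left.

Stack    Input      Action
--------------------------
S $      e a , a $  output S → e a T
e a T $  e a , a $  match 'e'
a T $    a , a $    match 'a'
T $      , a $      output T → , E
, E $    , a $      match ','
E $      a $        output E → S
S $      a $        output S → a
a $      a $        match 'a'
$        $          accept

The string is accepted.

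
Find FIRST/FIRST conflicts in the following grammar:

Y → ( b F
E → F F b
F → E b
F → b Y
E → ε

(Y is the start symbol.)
Yes. F → E b / F → b Y on { 'b' }

FIRST sets of the non-terminals at (or reachable through a nullable prefix from) the front of some alternative:
  FIRST(F) = { 'b' }
  FIRST(E) = { 'b', ε }

Productions for E:
  E → F F b: FIRST = { 'b' }
  E → ε: FIRST = { ε }
Productions for F:
  F → E b: FIRST = { 'b' }
  F → b Y: FIRST = { 'b' }
Y has only one production, so no FIRST/FIRST conflict is possible there.

Conflict for F: F → E b and F → b Y
  Overlap: { 'b' }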